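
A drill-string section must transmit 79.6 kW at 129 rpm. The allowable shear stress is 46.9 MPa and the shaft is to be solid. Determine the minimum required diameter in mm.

ω = 2π·129/60 = 13.51 rad/s, so T = P/ω = 79.6×10³ / 13.51 = 5892 N·m.
For a solid shaft τ_max = 16T/(πd³), so d = (16T/(π τ_allow))^(1/3) = (16·5892/(π·4.69×10^7))^(1/3) = 0.08617 m.

86.2 mm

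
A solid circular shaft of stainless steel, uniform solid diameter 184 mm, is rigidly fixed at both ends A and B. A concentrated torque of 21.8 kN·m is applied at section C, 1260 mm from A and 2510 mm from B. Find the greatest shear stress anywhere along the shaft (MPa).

11.9 MPa

With uniform GJ and both ends fixed, compatibility θ_AC = θ_CB gives T_A·a = T_B·b, together with T_A + T_B = T₀.
T_A = T₀·b/(a+b) = 21800·2510/3770 = 14510 N·m; T_B = 7286 N·m.
τ in each portion: τ_AC = 1.19×10^7 Pa, τ_CB = 5.96×10^6 Pa; maximum is in AC.
τ_max = T_AC·r/J = 14510·0.0920/1.13×10^-4 = 1.187×10^7 Pa.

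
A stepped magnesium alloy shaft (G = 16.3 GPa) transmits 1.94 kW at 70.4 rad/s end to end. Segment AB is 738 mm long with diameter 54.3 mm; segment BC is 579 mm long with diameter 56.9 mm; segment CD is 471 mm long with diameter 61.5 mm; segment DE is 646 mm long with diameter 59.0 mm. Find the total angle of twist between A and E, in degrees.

ω = 70.4 rad/s, so T = P/ω = 1.94×10³ / 70.40 = 27.56 N·m.
J_AB = π(0.0543)⁴/32 = 8.53×10^-7 m⁴; J_BC = π(0.0569)⁴/32 = 1.03×10^-6 m⁴; J_CD = π(0.0615)⁴/32 = 1.40×10^-6 m⁴; J_DE = π(0.0590)⁴/32 = 1.19×10^-6 m⁴.
θ = (T/G)·Σ L_i/J_i = (27.56/16.3×10⁹)·(0.738/8.53×10^-7 + 0.579/1.03×10^-6 + 0.471/1.40×10^-6 + 0.646/1.19×10^-6) = 3.898×10^-3 rad.

0.223°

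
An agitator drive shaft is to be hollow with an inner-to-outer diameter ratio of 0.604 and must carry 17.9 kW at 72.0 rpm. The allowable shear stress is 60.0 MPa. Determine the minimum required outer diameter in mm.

ω = 2π·72.0/60 = 7.540 rad/s, so T = P/ω = 17.9×10³ / 7.540 = 2374 N·m.
For a hollow shaft with d_i/d_o = 0.604: τ_max = 16T/(π d_o³ (1−k⁴)), so d_o = [16T/(π τ_allow (1−k⁴))]^(1/3) = [16·2374/(π·6.00×10^7·0.8669)]^(1/3) = 0.06149 m.

61.5 mm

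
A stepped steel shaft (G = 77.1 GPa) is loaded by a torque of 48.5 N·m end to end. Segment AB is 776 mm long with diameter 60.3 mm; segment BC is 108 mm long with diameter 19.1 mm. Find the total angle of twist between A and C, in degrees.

J_AB = π(0.0603)⁴/32 = 1.30×10^-6 m⁴; J_BC = π(0.0191)⁴/32 = 1.31×10^-8 m⁴.
θ = (T/G)·Σ L_i/J_i = (48.50/77.1×10⁹)·(0.776/1.30×10^-6 + 0.108/1.31×10^-8) = 5.576×10^-3 rad.

0.319°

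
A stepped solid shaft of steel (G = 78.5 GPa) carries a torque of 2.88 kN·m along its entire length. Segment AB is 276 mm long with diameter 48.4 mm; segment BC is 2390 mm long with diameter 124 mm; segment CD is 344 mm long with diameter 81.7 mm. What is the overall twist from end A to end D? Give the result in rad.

0.0255 rad

J_AB = π(0.0484)⁴/32 = 5.39×10^-7 m⁴; J_BC = π(0.124)⁴/32 = 2.32×10^-5 m⁴; J_CD = π(0.0817)⁴/32 = 4.37×10^-6 m⁴.
θ = (T/G)·Σ L_i/J_i = (2880/78.5×10⁹)·(0.276/5.39×10^-7 + 2.39/2.32×10^-5 + 0.344/4.37×10^-6) = 0.02546 rad.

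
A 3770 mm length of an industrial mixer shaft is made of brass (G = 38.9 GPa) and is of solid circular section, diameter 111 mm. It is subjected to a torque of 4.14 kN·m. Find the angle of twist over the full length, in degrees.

J = πd⁴/32 = π(0.111)⁴/32 = 1.490×10^-5 m⁴.
θ = T·L/(G·J) = 4140 × 3.77 / (38.9×10⁹ × 1.490×10^-5) = 0.02692 rad.

1.54°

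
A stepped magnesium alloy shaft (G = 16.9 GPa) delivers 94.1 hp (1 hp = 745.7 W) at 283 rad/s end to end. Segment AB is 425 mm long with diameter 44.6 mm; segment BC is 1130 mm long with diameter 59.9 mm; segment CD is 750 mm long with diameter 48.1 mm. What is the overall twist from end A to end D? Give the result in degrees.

ω = 283 rad/s, so T = P/ω = 94.1×745.7 / 283.0 = 248.0 N·m.
J_AB = π(0.0446)⁴/32 = 3.88×10^-7 m⁴; J_BC = π(0.0599)⁴/32 = 1.26×10^-6 m⁴; J_CD = π(0.0481)⁴/32 = 5.26×10^-7 m⁴.
θ = (T/G)·Σ L_i/J_i = (248.0/16.9×10⁹)·(0.425/3.88×10^-7 + 1.13/1.26×10^-6 + 0.750/5.26×10^-7) = 0.05011 rad.

2.87°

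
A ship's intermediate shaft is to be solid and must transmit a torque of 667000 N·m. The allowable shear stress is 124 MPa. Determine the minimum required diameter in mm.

301 mm

For a solid shaft τ_max = 16T/(πd³), so d = (16T/(π τ_allow))^(1/3) = (16·667000/(π·1.24×10^8))^(1/3) = 0.3015 m.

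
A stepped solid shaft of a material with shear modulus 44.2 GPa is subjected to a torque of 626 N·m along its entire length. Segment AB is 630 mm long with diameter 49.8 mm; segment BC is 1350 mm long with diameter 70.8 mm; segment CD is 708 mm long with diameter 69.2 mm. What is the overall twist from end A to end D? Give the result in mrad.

J_AB = π(0.0498)⁴/32 = 6.04×10^-7 m⁴; J_BC = π(0.0708)⁴/32 = 2.47×10^-6 m⁴; J_CD = π(0.0692)⁴/32 = 2.25×10^-6 m⁴.
θ = (T/G)·Σ L_i/J_i = (626.0/44.2×10⁹)·(0.630/6.04×10^-7 + 1.35/2.47×10^-6 + 0.708/2.25×10^-6) = 0.02698 rad.

27.0 mrad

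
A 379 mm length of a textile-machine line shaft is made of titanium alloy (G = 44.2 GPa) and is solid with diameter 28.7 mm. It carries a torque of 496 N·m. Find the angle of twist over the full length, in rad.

0.0639 rad

J = πd⁴/32 = π(0.0287)⁴/32 = 6.661×10^-8 m⁴.
θ = T·L/(G·J) = 496.0 × 0.379 / (44.2×10⁹ × 6.661×10^-8) = 0.06385 rad.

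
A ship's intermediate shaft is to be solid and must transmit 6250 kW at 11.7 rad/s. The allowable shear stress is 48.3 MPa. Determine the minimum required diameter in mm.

ω = 11.7 rad/s, so T = P/ω = 6250×10³ / 11.70 = 534200 N·m.
For a solid shaft τ_max = 16T/(πd³), so d = (16T/(π τ_allow))^(1/3) = (16·534200/(π·4.83×10^7))^(1/3) = 0.3833 m.

383 mm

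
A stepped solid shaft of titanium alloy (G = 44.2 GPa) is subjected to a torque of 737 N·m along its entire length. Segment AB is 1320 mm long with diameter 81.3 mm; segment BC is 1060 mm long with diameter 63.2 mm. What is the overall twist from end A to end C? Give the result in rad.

0.0164 rad

J_AB = π(0.0813)⁴/32 = 4.29×10^-6 m⁴; J_BC = π(0.0632)⁴/32 = 1.57×10^-6 m⁴.
θ = (T/G)·Σ L_i/J_i = (737.0/44.2×10⁹)·(1.32/4.29×10^-6 + 1.06/1.57×10^-6) = 0.01642 rad.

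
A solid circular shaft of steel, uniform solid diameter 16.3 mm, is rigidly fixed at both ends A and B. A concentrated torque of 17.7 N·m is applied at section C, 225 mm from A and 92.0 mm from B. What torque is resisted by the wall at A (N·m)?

5.14 N·m

With uniform GJ and both ends fixed, compatibility θ_AC = θ_CB gives T_A·a = T_B·b, together with T_A + T_B = T₀.
T_A = T₀·b/(a+b) = 17.70·92.0/317.0 = 5.137 N·m; T_B = 12.56 N·m.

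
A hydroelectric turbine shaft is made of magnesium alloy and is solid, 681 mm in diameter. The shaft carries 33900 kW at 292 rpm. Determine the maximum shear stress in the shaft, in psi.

2590 psi

ω = 2π·292/60 = 30.58 rad/s, so T = P/ω = 33900×10³ / 30.58 = 1.109e6 N·m.
J = πd⁴/32 = π(0.681)⁴/32 = 0.02111 m⁴.
τ_max = T·r/J = 1.109e6 × 0.341 / 0.02111 = 1.788×10^7 Pa.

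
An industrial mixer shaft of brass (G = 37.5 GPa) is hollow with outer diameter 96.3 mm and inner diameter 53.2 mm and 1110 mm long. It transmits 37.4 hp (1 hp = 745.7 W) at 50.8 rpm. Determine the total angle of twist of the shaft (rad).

0.0203 rad

ω = 2π·50.8/60 = 5.320 rad/s, so T = P/ω = 37.4×745.7 / 5.320 = 5243 N·m.
J = π(d_o⁴ − d_i⁴)/32 = π(0.0963⁴ − 0.0532⁴)/32 = 7.657×10^-6 m⁴.
θ = T·L/(G·J) = 5243 × 1.11 / (37.5×10⁹ × 7.657×10^-6) = 0.02027 rad.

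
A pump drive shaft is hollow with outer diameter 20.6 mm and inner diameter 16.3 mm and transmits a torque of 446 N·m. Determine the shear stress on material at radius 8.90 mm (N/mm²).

369 N/mm²

J = π(d_o⁴ − d_i⁴)/32 = π(0.0206⁴ − 0.0163⁴)/32 = 1.075×10^-8 m⁴.
Shear stress varies linearly with radius: τ = T·r/J = 446.0 × 0.00890 / 1.075×10^-8 = 3.693×10^8 Pa.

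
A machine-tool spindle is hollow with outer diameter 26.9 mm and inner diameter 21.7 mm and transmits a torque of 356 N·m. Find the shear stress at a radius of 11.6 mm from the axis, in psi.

20200 psi

J = π(d_o⁴ − d_i⁴)/32 = π(0.0269⁴ − 0.0217⁴)/32 = 2.964×10^-8 m⁴.
Shear stress varies linearly with radius: τ = T·r/J = 356.0 × 0.0116 / 2.964×10^-8 = 1.393×10^8 Pa.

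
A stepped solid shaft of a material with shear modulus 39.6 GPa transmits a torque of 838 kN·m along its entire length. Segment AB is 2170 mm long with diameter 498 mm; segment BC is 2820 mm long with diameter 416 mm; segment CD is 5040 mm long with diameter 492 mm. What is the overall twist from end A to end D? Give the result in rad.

J_AB = π(0.498)⁴/32 = 6.04×10^-3 m⁴; J_BC = π(0.416)⁴/32 = 2.94×10^-3 m⁴; J_CD = π(0.492)⁴/32 = 5.75×10^-3 m⁴.
θ = (T/G)·Σ L_i/J_i = (838000/39.6×10⁹)·(2.17/6.04×10^-3 + 2.82/2.94×10^-3 + 5.04/5.75×10^-3) = 0.04644 rad.

0.0464 rad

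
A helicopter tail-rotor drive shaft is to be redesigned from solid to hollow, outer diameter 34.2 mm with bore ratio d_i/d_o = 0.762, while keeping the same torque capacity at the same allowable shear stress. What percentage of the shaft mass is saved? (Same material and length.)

44.8 %

Equal τ_max and T ⇒ the solid shaft needs d_s³ = d_o³(1−k⁴), so d_s = 34.2·(1−0.762⁴)^(1/3) = 29.82 mm.
Area ratio A_h/A_s = d_o²(1−k²)/d_s² = (1−k²)/(1−k⁴)^(2/3) = 0.5516.
Mass saving = 1 − 0.5516 = 44.8 %.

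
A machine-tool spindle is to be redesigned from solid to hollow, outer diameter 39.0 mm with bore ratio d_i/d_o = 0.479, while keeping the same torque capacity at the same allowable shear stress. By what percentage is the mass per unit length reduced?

20.1 %

Equal τ_max and T ⇒ the solid shaft needs d_s³ = d_o³(1−k⁴), so d_s = 39.0·(1−0.479⁴)^(1/3) = 38.30 mm.
Area ratio A_h/A_s = d_o²(1−k²)/d_s² = (1−k²)/(1−k⁴)^(2/3) = 0.7988.
Mass saving = 1 − 0.7988 = 20.1 %.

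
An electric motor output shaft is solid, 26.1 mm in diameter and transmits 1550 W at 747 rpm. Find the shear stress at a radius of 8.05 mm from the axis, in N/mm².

3.50 N/mm²

ω = 2π·747/60 = 78.23 rad/s, so T = P/ω = 1550 / 78.23 = 19.81 N·m.
J = πd⁴/32 = π(0.0261)⁴/32 = 4.556×10^-8 m⁴.
Shear stress varies linearly with radius: τ = T·r/J = 19.81 × 0.00805 / 4.556×10^-8 = 3.501×10^6 Pa.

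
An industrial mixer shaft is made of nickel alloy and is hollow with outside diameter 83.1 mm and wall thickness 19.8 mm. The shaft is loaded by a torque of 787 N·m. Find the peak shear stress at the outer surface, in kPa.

7550 kPa

J = π(d_o⁴ − d_i⁴)/32 = π(0.0831⁴ − 0.0435⁴)/32 = 4.330×10^-6 m⁴.
τ_max = T·r/J = 787.0 × 0.0415 / 4.330×10^-6 = 7.552×10^6 Pa.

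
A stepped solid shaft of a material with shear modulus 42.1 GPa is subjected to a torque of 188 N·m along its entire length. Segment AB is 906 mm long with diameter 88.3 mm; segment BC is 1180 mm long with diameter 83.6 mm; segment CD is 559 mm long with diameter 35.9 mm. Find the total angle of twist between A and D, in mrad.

J_AB = π(0.0883)⁴/32 = 5.97×10^-6 m⁴; J_BC = π(0.0836)⁴/32 = 4.80×10^-6 m⁴; J_CD = π(0.0359)⁴/32 = 1.63×10^-7 m⁴.
θ = (T/G)·Σ L_i/J_i = (188.0/42.1×10⁹)·(0.906/5.97×10^-6 + 1.18/4.80×10^-6 + 0.559/1.63×10^-7) = 0.01708 rad.

17.1 mrad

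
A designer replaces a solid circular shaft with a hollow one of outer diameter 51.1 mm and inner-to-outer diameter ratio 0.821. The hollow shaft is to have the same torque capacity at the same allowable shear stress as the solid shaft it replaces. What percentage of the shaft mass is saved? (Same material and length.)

Equal τ_max and T ⇒ the solid shaft needs d_s³ = d_o³(1−k⁴), so d_s = 51.1·(1−0.821⁴)^(1/3) = 41.76 mm.
Area ratio A_h/A_s = d_o²(1−k²)/d_s² = (1−k²)/(1−k⁴)^(2/3) = 0.4881.
Mass saving = 1 − 0.4881 = 51.2 %.

51.2 %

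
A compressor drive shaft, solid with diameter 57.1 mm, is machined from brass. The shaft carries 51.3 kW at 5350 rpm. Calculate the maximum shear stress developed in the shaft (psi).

ω = 2π·5350/60 = 560.3 rad/s, so T = P/ω = 51.3×10³ / 560.3 = 91.57 N·m.
J = πd⁴/32 = π(0.0571)⁴/32 = 1.044×10^-6 m⁴.
τ_max = T·r/J = 91.57 × 0.0285 / 1.044×10^-6 = 2.505×10^6 Pa.

363 psi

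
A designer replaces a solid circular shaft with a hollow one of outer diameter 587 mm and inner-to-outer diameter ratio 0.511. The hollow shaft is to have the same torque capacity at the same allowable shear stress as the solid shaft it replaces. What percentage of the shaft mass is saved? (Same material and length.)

22.6 %

Equal τ_max and T ⇒ the solid shaft needs d_s³ = d_o³(1−k⁴), so d_s = 587·(1−0.511⁴)^(1/3) = 573.3 mm.
Area ratio A_h/A_s = d_o²(1−k²)/d_s² = (1−k²)/(1−k⁴)^(2/3) = 0.7745.
Mass saving = 1 − 0.7745 = 22.6 %.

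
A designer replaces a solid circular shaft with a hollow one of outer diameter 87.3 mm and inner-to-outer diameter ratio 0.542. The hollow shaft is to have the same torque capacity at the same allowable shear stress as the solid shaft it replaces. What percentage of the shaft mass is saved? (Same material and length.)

25.0 %

Equal τ_max and T ⇒ the solid shaft needs d_s³ = d_o³(1−k⁴), so d_s = 87.3·(1−0.542⁴)^(1/3) = 84.71 mm.
Area ratio A_h/A_s = d_o²(1−k²)/d_s² = (1−k²)/(1−k⁴)^(2/3) = 0.7500.
Mass saving = 1 − 0.7500 = 25.0 %.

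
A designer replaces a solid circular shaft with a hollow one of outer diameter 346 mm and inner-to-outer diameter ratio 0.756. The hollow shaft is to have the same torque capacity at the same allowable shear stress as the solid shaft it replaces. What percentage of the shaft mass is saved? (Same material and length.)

Equal τ_max and T ⇒ the solid shaft needs d_s³ = d_o³(1−k⁴), so d_s = 346·(1−0.756⁴)^(1/3) = 303.3 mm.
Area ratio A_h/A_s = d_o²(1−k²)/d_s² = (1−k²)/(1−k⁴)^(2/3) = 0.5577.
Mass saving = 1 − 0.5577 = 44.2 %.

44.2 %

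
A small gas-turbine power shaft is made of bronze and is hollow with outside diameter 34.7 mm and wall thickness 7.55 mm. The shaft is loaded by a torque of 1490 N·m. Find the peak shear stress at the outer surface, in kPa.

J = π(d_o⁴ − d_i⁴)/32 = π(0.0347⁴ − 0.0196⁴)/32 = 1.278×10^-7 m⁴.
τ_max = T·r/J = 1490 × 0.0174 / 1.278×10^-7 = 2.022×10^8 Pa.

202000 kPa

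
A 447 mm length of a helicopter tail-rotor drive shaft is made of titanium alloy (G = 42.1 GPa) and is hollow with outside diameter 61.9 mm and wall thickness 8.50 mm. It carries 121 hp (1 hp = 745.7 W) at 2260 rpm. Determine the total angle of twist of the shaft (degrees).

ω = 2π·2260/60 = 236.7 rad/s, so T = P/ω = 121×745.7 / 236.7 = 381.3 N·m.
J = π(d_o⁴ − d_i⁴)/32 = π(0.0619⁴ − 0.0449⁴)/32 = 1.042×10^-6 m⁴.
θ = T·L/(G·J) = 381.3 × 0.447 / (42.1×10⁹ × 1.042×10^-6) = 3.884×10^-3 rad.

0.223°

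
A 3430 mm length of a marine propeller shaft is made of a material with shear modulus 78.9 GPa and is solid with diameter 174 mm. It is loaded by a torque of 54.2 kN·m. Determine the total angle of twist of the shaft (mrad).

J = πd⁴/32 = π(0.174)⁴/32 = 8.999×10^-5 m⁴.
θ = T·L/(G·J) = 54200 × 3.43 / (78.9×10⁹ × 8.999×10^-5) = 0.02618 rad.

26.2 mrad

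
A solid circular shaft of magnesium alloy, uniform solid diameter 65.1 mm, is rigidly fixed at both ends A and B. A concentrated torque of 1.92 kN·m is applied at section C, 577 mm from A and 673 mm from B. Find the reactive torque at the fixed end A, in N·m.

1030 N·m

With uniform GJ and both ends fixed, compatibility θ_AC = θ_CB gives T_A·a = T_B·b, together with T_A + T_B = T₀.
T_A = T₀·b/(a+b) = 1920·673/1250 = 1034 N·m; T_B = 886.3 N·m.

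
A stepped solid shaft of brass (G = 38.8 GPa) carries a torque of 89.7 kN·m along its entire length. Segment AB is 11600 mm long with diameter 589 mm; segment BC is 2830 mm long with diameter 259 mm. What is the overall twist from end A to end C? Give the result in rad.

J_AB = π(0.589)⁴/32 = 0.0118 m⁴; J_BC = π(0.259)⁴/32 = 4.42×10^-4 m⁴.
θ = (T/G)·Σ L_i/J_i = (89700/38.8×10⁹)·(11.6/0.0118 + 2.83/4.42×10^-4) = 0.01708 rad.

0.0171 rad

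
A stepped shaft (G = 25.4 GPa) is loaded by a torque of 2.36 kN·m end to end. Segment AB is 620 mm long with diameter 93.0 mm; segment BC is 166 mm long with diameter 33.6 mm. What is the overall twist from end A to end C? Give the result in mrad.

J_AB = π(0.0930)⁴/32 = 7.34×10^-6 m⁴; J_BC = π(0.0336)⁴/32 = 1.25×10^-7 m⁴.
θ = (T/G)·Σ L_i/J_i = (2360/25.4×10⁹)·(0.620/7.34×10^-6 + 0.166/1.25×10^-7) = 0.1311 rad.

131 mrad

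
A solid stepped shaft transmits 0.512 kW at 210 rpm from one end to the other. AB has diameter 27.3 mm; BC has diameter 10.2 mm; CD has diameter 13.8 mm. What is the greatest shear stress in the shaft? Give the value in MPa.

112 MPa

ω = 2π·210/60 = 21.99 rad/s, so T = P/ω = 0.512×10³ / 21.99 = 23.28 N·m.
Under the same torque, τ_max = 16T/(πd³) is largest where d is smallest — segment BC (d = 10.2 mm).
τ_max = 16·23.28/(π·(0.0102)³) = 1.117×10^8 Pa.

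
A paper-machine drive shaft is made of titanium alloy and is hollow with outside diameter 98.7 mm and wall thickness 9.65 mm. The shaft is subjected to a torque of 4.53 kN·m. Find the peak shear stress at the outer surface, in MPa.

41.3 MPa

J = π(d_o⁴ − d_i⁴)/32 = π(0.0987⁴ − 0.0794⁴)/32 = 5.415×10^-6 m⁴.
τ_max = T·r/J = 4530 × 0.0493 / 5.415×10^-6 = 4.129×10^7 Pa.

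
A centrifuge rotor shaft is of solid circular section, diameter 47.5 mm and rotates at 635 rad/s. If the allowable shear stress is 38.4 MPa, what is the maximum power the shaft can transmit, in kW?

513 kW

J = πd⁴/32 = π(0.0475)⁴/32 = 4.998×10^-7 m⁴.
T_max = τ_allow·J/r = 3.84×10^7 × 4.998×10^-7 / 0.0238 = 808.1 N·m.
ω = 635 rad/s, so P_max = T_max·ω = 5.131×10^5 W.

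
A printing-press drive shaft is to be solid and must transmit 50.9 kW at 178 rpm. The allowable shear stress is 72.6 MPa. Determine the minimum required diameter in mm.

ω = 2π·178/60 = 18.64 rad/s, so T = P/ω = 50.9×10³ / 18.64 = 2731 N·m.
For a solid shaft τ_max = 16T/(πd³), so d = (16T/(π τ_allow))^(1/3) = (16·2731/(π·7.26×10^7))^(1/3) = 0.05765 m.

57.6 mm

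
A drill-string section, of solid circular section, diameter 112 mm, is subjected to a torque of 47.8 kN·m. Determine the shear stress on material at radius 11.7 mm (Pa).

3.62e7 Pa

J = πd⁴/32 = π(0.112)⁴/32 = 1.545×10^-5 m⁴.
Shear stress varies linearly with radius: τ = T·r/J = 47800 × 0.0117 / 1.545×10^-5 = 3.620×10^7 Pa.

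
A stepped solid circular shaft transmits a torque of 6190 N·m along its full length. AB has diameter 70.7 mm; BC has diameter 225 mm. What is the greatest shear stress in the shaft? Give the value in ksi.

12.9 ksi

Under the same torque, τ_max = 16T/(πd³) is largest where d is smallest — segment AB (d = 70.7 mm).
τ_max = 16·6190/(π·(0.0707)³) = 8.921×10^7 Pa.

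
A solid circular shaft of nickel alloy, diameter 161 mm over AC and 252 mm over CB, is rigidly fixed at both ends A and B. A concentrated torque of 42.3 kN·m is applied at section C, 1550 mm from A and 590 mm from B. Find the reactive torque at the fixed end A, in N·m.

2520 N·m

Compatibility: T_A·a/J_AC = T_B·b/J_CB with T_A + T_B = T₀.
J_AC = 6.60×10^-5 m⁴, J_CB = 3.96×10^-4 m⁴, so T_A = T₀·(J_AC/a)/((J_AC/a)+(J_CB/b)) = 2523 N·m, T_B = 39780 N·m.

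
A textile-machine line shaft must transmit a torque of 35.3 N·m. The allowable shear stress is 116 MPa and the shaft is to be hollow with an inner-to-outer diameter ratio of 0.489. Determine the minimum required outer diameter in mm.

11.8 mm

For a hollow shaft with d_i/d_o = 0.489: τ_max = 16T/(π d_o³ (1−k⁴)), so d_o = [16T/(π τ_allow (1−k⁴))]^(1/3) = [16·35.30/(π·1.16×10^8·0.9428)]^(1/3) = 0.01180 m.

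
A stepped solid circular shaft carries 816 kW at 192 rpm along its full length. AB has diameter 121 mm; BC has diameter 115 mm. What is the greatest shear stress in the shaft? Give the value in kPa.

136000 kPa

ω = 2π·192/60 = 20.11 rad/s, so T = P/ω = 816×10³ / 20.11 = 40580 N·m.
Under the same torque, τ_max = 16T/(πd³) is largest where d is smallest — segment BC (d = 115 mm).
τ_max = 16·40580/(π·(0.115)³) = 1.359×10^8 Pa.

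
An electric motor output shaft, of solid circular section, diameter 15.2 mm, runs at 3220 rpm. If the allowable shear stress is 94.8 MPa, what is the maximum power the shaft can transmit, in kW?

J = πd⁴/32 = π(0.0152)⁴/32 = 5.241×10^-9 m⁴.
T_max = τ_allow·J/r = 9.48×10^7 × 5.241×10^-9 / 0.00760 = 65.37 N·m.
ω = 2π·3220/60 = 337.2 rad/s, so P_max = T_max·ω = 2.204×10^4 W.

22.0 kW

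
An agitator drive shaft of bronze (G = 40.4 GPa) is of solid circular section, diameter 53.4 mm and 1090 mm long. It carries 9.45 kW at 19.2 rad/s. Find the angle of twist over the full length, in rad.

ω = 19.2 rad/s, so T = P/ω = 9.45×10³ / 19.20 = 492.2 N·m.
J = πd⁴/32 = π(0.0534)⁴/32 = 7.983×10^-7 m⁴.
θ = T·L/(G·J) = 492.2 × 1.09 / (40.4×10⁹ × 7.983×10^-7) = 0.01663 rad.

0.0166 rad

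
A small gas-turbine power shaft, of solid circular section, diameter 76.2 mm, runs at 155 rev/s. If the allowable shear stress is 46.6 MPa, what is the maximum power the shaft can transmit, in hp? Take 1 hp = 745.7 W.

J = πd⁴/32 = π(0.0762)⁴/32 = 3.310×10^-6 m⁴.
T_max = τ_allow·J/r = 4.66×10^7 × 3.310×10^-6 / 0.0381 = 4048 N·m.
ω = 2π·155 = 973.9 rad/s, so P_max = T_max·ω = 3.943×10^6 W.

5290 hp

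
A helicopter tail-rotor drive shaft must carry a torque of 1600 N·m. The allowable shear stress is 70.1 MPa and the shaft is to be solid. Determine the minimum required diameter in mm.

For a solid shaft τ_max = 16T/(πd³), so d = (16T/(π τ_allow))^(1/3) = (16·1600/(π·7.01×10^7))^(1/3) = 0.04880 m.

48.8 mm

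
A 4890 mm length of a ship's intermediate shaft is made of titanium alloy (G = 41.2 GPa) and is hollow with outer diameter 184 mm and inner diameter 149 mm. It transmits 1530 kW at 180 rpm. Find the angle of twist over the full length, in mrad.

ω = 2π·180/60 = 18.85 rad/s, so T = P/ω = 1530×10³ / 18.85 = 81170 N·m.
J = π(d_o⁴ − d_i⁴)/32 = π(0.184⁴ − 0.149⁴)/32 = 6.414×10^-5 m⁴.
θ = T·L/(G·J) = 81170 × 4.89 / (41.2×10⁹ × 6.414×10^-5) = 0.1502 rad.

150 mrad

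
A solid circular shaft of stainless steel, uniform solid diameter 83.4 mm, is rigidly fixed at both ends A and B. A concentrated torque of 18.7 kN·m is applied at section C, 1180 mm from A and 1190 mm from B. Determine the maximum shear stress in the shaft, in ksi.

12.0 ksi

With uniform GJ and both ends fixed, compatibility θ_AC = θ_CB gives T_A·a = T_B·b, together with T_A + T_B = T₀.
T_A = T₀·b/(a+b) = 18700·1190/2370 = 9389 N·m; T_B = 9311 N·m.
τ in each portion: τ_AC = 8.24×10^7 Pa, τ_CB = 8.17×10^7 Pa; maximum is in AC.
τ_max = T_AC·r/J = 9389·0.0417/4.75×10^-6 = 8.244×10^7 Pa.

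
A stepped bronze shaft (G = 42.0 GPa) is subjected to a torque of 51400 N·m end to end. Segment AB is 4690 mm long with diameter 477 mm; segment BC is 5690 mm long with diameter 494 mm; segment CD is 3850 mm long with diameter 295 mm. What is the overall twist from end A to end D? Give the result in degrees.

J_AB = π(0.477)⁴/32 = 5.08×10^-3 m⁴; J_BC = π(0.494)⁴/32 = 5.85×10^-3 m⁴; J_CD = π(0.295)⁴/32 = 7.44×10^-4 m⁴.
θ = (T/G)·Σ L_i/J_i = (51400/42.0×10⁹)·(4.69/5.08×10^-3 + 5.69/5.85×10^-3 + 3.85/7.44×10^-4) = 8.657×10^-3 rad.

0.496°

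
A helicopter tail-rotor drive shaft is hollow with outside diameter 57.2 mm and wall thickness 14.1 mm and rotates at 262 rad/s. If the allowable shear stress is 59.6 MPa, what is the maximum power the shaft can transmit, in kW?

536 kW

J = π(d_o⁴ − d_i⁴)/32 = π(0.0572⁴ − 0.0290⁴)/32 = 9.815×10^-7 m⁴.
T_max = τ_allow·J/r = 5.96×10^7 × 9.815×10^-7 / 0.0286 = 2045 N·m.
ω = 262 rad/s, so P_max = T_max·ω = 5.359×10^5 W.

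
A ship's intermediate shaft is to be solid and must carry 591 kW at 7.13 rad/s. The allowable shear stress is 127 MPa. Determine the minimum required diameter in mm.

149 mm

ω = 7.13 rad/s, so T = P/ω = 591×10³ / 7.130 = 82890 N·m.
For a solid shaft τ_max = 16T/(πd³), so d = (16T/(π τ_allow))^(1/3) = (16·82890/(π·1.27×10^8))^(1/3) = 0.1492 m.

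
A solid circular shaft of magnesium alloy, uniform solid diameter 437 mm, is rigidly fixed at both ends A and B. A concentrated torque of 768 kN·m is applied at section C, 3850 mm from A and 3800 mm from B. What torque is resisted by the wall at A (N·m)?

381000 N·m

With uniform GJ and both ends fixed, compatibility θ_AC = θ_CB gives T_A·a = T_B·b, together with T_A + T_B = T₀.
T_A = T₀·b/(a+b) = 768000·3800/7650 = 381500 N·m; T_B = 386500 N·m.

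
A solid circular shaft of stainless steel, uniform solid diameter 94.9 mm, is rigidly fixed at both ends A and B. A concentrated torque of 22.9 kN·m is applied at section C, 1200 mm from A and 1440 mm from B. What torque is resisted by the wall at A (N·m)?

12500 N·m

With uniform GJ and both ends fixed, compatibility θ_AC = θ_CB gives T_A·a = T_B·b, together with T_A + T_B = T₀.
T_A = T₀·b/(a+b) = 22900·1440/2640 = 12490 N·m; T_B = 10410 N·m.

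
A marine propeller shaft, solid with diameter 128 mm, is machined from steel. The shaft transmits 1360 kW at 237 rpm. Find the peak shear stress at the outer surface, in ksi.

ω = 2π·237/60 = 24.82 rad/s, so T = P/ω = 1360×10³ / 24.82 = 54800 N·m.
J = πd⁴/32 = π(0.128)⁴/32 = 2.635×10^-5 m⁴.
τ_max = T·r/J = 54800 × 0.0640 / 2.635×10^-5 = 1.331×10^8 Pa.

19.3 ksi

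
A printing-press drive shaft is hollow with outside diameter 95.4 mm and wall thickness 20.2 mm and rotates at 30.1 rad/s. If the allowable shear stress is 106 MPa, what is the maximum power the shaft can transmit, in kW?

J = π(d_o⁴ − d_i⁴)/32 = π(0.0954⁴ − 0.0550⁴)/32 = 7.234×10^-6 m⁴.
T_max = τ_allow·J/r = 1.06×10^8 × 7.234×10^-6 / 0.0477 = 16070 N·m.
ω = 30.1 rad/s, so P_max = T_max·ω = 4.838×10^5 W.

484 kW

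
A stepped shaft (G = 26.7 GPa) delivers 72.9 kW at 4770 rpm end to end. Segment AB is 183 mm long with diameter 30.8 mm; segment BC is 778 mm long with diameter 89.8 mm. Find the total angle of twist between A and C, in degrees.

0.687°

ω = 2π·4770/60 = 499.5 rad/s, so T = P/ω = 72.9×10³ / 499.5 = 145.9 N·m.
J_AB = π(0.0308)⁴/32 = 8.83×10^-8 m⁴; J_BC = π(0.0898)⁴/32 = 6.38×10^-6 m⁴.
θ = (T/G)·Σ L_i/J_i = (145.9/26.7×10⁹)·(0.183/8.83×10^-8 + 0.778/6.38×10^-6) = 0.01199 rad.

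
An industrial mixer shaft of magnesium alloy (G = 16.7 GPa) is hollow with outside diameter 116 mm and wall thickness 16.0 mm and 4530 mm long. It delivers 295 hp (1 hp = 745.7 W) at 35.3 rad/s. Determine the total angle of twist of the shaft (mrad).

ω = 35.3 rad/s, so T = P/ω = 295×745.7 / 35.30 = 6232 N·m.
J = π(d_o⁴ − d_i⁴)/32 = π(0.116⁴ − 0.0840⁴)/32 = 1.289×10^-5 m⁴.
θ = T·L/(G·J) = 6232 × 4.53 / (16.7×10⁹ × 1.289×10^-5) = 0.1312 rad.

131 mrad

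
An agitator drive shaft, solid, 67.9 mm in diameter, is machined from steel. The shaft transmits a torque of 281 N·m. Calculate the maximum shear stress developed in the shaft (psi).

663 psi

J = πd⁴/32 = π(0.0679)⁴/32 = 2.087×10^-6 m⁴.
τ_max = T·r/J = 281.0 × 0.0340 / 2.087×10^-6 = 4.572×10^6 Pa.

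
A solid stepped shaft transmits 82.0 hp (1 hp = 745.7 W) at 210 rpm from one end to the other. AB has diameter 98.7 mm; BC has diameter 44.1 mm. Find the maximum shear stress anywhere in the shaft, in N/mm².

ω = 2π·210/60 = 21.99 rad/s, so T = P/ω = 82.0×745.7 / 21.99 = 2781 N·m.
Under the same torque, τ_max = 16T/(πd³) is largest where d is smallest — segment BC (d = 44.1 mm).
τ_max = 16·2781/(π·(0.0441)³) = 1.651×10^8 Pa.

165 N/mm²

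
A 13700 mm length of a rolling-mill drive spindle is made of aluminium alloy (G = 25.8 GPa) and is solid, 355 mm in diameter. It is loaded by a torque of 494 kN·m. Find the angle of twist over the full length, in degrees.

J = πd⁴/32 = π(0.355)⁴/32 = 1.559×10^-3 m⁴.
θ = T·L/(G·J) = 494000 × 13.7 / (25.8×10⁹ × 1.559×10^-3) = 0.1682 rad.

9.64°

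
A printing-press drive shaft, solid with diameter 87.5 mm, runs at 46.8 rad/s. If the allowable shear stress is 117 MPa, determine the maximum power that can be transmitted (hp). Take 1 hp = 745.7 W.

J = πd⁴/32 = π(0.0875)⁴/32 = 5.755×10^-6 m⁴.
T_max = τ_allow·J/r = 1.17×10^8 × 5.755×10^-6 / 0.0437 = 15390 N·m.
ω = 46.8 rad/s, so P_max = T_max·ω = 7.203×10^5 W.

966 hp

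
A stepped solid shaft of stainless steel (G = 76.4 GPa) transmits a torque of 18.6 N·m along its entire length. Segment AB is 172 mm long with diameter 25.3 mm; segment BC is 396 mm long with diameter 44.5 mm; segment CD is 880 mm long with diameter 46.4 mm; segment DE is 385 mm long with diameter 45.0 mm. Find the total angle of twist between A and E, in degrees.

J_AB = π(0.0253)⁴/32 = 4.02×10^-8 m⁴; J_BC = π(0.0445)⁴/32 = 3.85×10^-7 m⁴; J_CD = π(0.0464)⁴/32 = 4.55×10^-7 m⁴; J_DE = π(0.0450)⁴/32 = 4.03×10^-7 m⁴.
θ = (T/G)·Σ L_i/J_i = (18.60/76.4×10⁹)·(0.172/4.02×10^-8 + 0.396/3.85×10^-7 + 0.880/4.55×10^-7 + 0.385/4.03×10^-7) = 1.995×10^-3 rad.

0.114°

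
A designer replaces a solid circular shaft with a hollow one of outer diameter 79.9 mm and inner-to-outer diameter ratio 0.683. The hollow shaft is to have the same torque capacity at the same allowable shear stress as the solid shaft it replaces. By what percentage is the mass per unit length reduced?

Equal τ_max and T ⇒ the solid shaft needs d_s³ = d_o³(1−k⁴), so d_s = 79.9·(1−0.683⁴)^(1/3) = 73.62 mm.
Area ratio A_h/A_s = d_o²(1−k²)/d_s² = (1−k²)/(1−k⁴)^(2/3) = 0.6283.
Mass saving = 1 − 0.6283 = 37.2 %.

37.2 %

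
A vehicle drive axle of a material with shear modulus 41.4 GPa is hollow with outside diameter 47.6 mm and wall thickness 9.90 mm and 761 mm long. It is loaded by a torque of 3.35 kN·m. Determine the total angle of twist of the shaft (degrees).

J = π(d_o⁴ − d_i⁴)/32 = π(0.0476⁴ − 0.0278⁴)/32 = 4.454×10^-7 m⁴.
θ = T·L/(G·J) = 3350 × 0.761 / (41.4×10⁹ × 4.454×10^-7) = 0.1383 rad.

7.92°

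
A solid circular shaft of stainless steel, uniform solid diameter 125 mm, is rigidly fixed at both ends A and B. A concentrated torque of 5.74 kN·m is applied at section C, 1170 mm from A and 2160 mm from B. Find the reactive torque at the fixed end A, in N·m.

With uniform GJ and both ends fixed, compatibility θ_AC = θ_CB gives T_A·a = T_B·b, together with T_A + T_B = T₀.
T_A = T₀·b/(a+b) = 5740·2160/3330 = 3723 N·m; T_B = 2017 N·m.

3720 N·m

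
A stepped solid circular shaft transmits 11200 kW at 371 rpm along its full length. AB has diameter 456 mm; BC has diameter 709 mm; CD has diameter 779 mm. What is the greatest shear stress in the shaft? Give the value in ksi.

ω = 2π·371/60 = 38.85 rad/s, so T = P/ω = 11200×10³ / 38.85 = 288300 N·m.
Under the same torque, τ_max = 16T/(πd³) is largest where d is smallest — segment AB (d = 456 mm).
τ_max = 16·288300/(π·(0.456)³) = 1.548×10^7 Pa.

2.25 ksi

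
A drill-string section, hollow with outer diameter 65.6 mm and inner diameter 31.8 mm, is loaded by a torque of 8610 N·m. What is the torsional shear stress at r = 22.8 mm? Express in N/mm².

114 N/mm²

J = π(d_o⁴ − d_i⁴)/32 = π(0.0656⁴ − 0.0318⁴)/32 = 1.718×10^-6 m⁴.
Shear stress varies linearly with radius: τ = T·r/J = 8610 × 0.0228 / 1.718×10^-6 = 1.143×10^8 Pa.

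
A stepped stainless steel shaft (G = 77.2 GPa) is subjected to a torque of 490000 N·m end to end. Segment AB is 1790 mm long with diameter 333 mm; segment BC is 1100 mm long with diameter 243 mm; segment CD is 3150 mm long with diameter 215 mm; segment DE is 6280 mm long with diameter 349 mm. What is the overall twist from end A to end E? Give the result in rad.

J_AB = π(0.333)⁴/32 = 1.21×10^-3 m⁴; J_BC = π(0.243)⁴/32 = 3.42×10^-4 m⁴; J_CD = π(0.215)⁴/32 = 2.10×10^-4 m⁴; J_DE = π(0.349)⁴/32 = 1.46×10^-3 m⁴.
θ = (T/G)·Σ L_i/J_i = (490000/77.2×10⁹)·(1.79/1.21×10^-3 + 1.10/3.42×10^-4 + 3.15/2.10×10^-4 + 6.28/1.46×10^-3) = 0.1525 rad.

0.152 rad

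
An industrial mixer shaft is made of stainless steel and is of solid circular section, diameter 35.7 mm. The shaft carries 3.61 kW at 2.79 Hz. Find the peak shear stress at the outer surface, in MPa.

ω = 2π·2.79 = 17.53 rad/s, so T = P/ω = 3.61×10³ / 17.53 = 205.9 N·m.
J = πd⁴/32 = π(0.0357)⁴/32 = 1.595×10^-7 m⁴.
τ_max = T·r/J = 205.9 × 0.0179 / 1.595×10^-7 = 2.305×10^7 Pa.

23.1 MPa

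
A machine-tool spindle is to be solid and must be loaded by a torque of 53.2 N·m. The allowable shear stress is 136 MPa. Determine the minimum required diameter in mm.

12.6 mm

For a solid shaft τ_max = 16T/(πd³), so d = (16T/(π τ_allow))^(1/3) = (16·53.20/(π·1.36×10^8))^(1/3) = 0.01258 m.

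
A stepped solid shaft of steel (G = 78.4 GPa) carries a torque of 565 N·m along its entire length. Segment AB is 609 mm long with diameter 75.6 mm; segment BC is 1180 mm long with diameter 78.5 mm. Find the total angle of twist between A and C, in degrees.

0.209°

J_AB = π(0.0756)⁴/32 = 3.21×10^-6 m⁴; J_BC = π(0.0785)⁴/32 = 3.73×10^-6 m⁴.
θ = (T/G)·Σ L_i/J_i = (565.0/78.4×10⁹)·(0.609/3.21×10^-6 + 1.18/3.73×10^-6) = 3.650×10^-3 rad.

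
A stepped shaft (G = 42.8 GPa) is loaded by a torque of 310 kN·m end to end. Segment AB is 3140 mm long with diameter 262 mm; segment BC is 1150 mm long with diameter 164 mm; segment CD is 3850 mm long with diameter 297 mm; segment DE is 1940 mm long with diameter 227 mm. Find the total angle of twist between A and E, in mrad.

J_AB = π(0.262)⁴/32 = 4.63×10^-4 m⁴; J_BC = π(0.164)⁴/32 = 7.10×10^-5 m⁴; J_CD = π(0.297)⁴/32 = 7.64×10^-4 m⁴; J_DE = π(0.227)⁴/32 = 2.61×10^-4 m⁴.
θ = (T/G)·Σ L_i/J_i = (310000/42.8×10⁹)·(3.14/4.63×10^-4 + 1.15/7.10×10^-5 + 3.85/7.64×10^-4 + 1.94/2.61×10^-4) = 0.2569 rad.

257 mrad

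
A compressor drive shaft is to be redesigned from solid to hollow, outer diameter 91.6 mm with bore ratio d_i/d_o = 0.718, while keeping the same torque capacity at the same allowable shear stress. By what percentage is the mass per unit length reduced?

40.5 %

Equal τ_max and T ⇒ the solid shaft needs d_s³ = d_o³(1−k⁴), so d_s = 91.6·(1−0.718⁴)^(1/3) = 82.64 mm.
Area ratio A_h/A_s = d_o²(1−k²)/d_s² = (1−k²)/(1−k⁴)^(2/3) = 0.5953.
Mass saving = 1 − 0.5953 = 40.5 %.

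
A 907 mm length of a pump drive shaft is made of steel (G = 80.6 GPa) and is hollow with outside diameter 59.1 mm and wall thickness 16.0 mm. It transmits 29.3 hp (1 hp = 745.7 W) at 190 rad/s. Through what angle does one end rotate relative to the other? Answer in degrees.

0.0648°

ω = 190 rad/s, so T = P/ω = 29.3×745.7 / 190.0 = 115.0 N·m.
J = π(d_o⁴ − d_i⁴)/32 = π(0.0591⁴ − 0.0271⁴)/32 = 1.145×10^-6 m⁴.
θ = T·L/(G·J) = 115.0 × 0.907 / (80.6×10⁹ × 1.145×10^-6) = 1.130×10^-3 rad.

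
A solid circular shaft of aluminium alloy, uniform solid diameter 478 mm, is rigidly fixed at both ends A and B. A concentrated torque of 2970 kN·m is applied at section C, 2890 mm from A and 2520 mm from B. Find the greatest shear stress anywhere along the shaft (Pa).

7.40e7 Pa

With uniform GJ and both ends fixed, compatibility θ_AC = θ_CB gives T_A·a = T_B·b, together with T_A + T_B = T₀.
T_A = T₀·b/(a+b) = 2.970e6·2520/5410 = 1.383e6 N·m; T_B = 1.587e6 N·m.
τ in each portion: τ_AC = 6.45×10^7 Pa, τ_CB = 7.40×10^7 Pa; maximum is in CB.
τ_max = T_CB·r/J = 1.587e6·0.239/5.13×10^-3 = 7.398×10^7 Pa.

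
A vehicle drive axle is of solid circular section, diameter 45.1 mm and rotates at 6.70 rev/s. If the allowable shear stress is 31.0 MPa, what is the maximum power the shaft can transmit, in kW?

23.5 kW

J = πd⁴/32 = π(0.0451)⁴/32 = 4.062×10^-7 m⁴.
T_max = τ_allow·J/r = 3.10×10^7 × 4.062×10^-7 / 0.0226 = 558.4 N·m.
ω = 2π·6.70 = 42.10 rad/s, so P_max = T_max·ω = 2.351×10^4 W.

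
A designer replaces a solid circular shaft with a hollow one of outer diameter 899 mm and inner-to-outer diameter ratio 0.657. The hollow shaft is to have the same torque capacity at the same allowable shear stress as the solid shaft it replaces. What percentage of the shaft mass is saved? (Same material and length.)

Equal τ_max and T ⇒ the solid shaft needs d_s³ = d_o³(1−k⁴), so d_s = 899·(1−0.657⁴)^(1/3) = 839.3 mm.
Area ratio A_h/A_s = d_o²(1−k²)/d_s² = (1−k²)/(1−k⁴)^(2/3) = 0.6521.
Mass saving = 1 − 0.6521 = 34.8 %.

34.8 %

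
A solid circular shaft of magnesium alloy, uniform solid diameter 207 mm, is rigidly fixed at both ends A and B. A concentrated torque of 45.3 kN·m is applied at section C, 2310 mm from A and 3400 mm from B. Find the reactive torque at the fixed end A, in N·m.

With uniform GJ and both ends fixed, compatibility θ_AC = θ_CB gives T_A·a = T_B·b, together with T_A + T_B = T₀.
T_A = T₀·b/(a+b) = 45300·3400/5710 = 26970 N·m; T_B = 18330 N·m.

27000 N·m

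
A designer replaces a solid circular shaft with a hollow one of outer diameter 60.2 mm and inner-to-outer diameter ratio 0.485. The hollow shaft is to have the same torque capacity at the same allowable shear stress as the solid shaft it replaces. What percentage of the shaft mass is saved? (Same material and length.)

Equal τ_max and T ⇒ the solid shaft needs d_s³ = d_o³(1−k⁴), so d_s = 60.2·(1−0.485⁴)^(1/3) = 59.07 mm.
Area ratio A_h/A_s = d_o²(1−k²)/d_s² = (1−k²)/(1−k⁴)^(2/3) = 0.7944.
Mass saving = 1 − 0.7944 = 20.6 %.

20.6 %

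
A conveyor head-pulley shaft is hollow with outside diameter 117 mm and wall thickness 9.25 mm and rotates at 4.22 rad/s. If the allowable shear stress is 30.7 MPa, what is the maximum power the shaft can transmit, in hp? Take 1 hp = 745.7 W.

J = π(d_o⁴ − d_i⁴)/32 = π(0.117⁴ − 0.0985⁴)/32 = 9.155×10^-6 m⁴.
T_max = τ_allow·J/r = 3.07×10^7 × 9.155×10^-6 / 0.0585 = 4805 N·m.
ω = 4.22 rad/s, so P_max = T_max·ω = 2.028×10^4 W.

27.2 hp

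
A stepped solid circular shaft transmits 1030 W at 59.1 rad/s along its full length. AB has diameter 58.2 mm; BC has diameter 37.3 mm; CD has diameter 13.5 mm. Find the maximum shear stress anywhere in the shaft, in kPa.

ω = 59.1 rad/s, so T = P/ω = 1030 / 59.10 = 17.43 N·m.
Under the same torque, τ_max = 16T/(πd³) is largest where d is smallest — segment CD (d = 13.5 mm).
τ_max = 16·17.43/(π·(0.0135)³) = 3.608×10^7 Pa.

36100 kPa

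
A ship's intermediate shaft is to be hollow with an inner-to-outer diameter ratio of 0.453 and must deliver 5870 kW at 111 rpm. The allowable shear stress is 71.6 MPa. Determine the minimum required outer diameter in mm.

335 mm

ω = 2π·111/60 = 11.62 rad/s, so T = P/ω = 5870×10³ / 11.62 = 505000 N·m.
For a hollow shaft with d_i/d_o = 0.453: τ_max = 16T/(π d_o³ (1−k⁴)), so d_o = [16T/(π τ_allow (1−k⁴))]^(1/3) = [16·505000/(π·7.16×10^7·0.9579)]^(1/3) = 0.3347 m.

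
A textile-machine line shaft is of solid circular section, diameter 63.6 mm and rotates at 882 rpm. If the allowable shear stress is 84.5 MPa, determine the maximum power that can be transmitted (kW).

J = πd⁴/32 = π(0.0636)⁴/32 = 1.606×10^-6 m⁴.
T_max = τ_allow·J/r = 8.45×10^7 × 1.606×10^-6 / 0.0318 = 4268 N·m.
ω = 2π·882/60 = 92.36 rad/s, so P_max = T_max·ω = 3.942×10^5 W.

394 kW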